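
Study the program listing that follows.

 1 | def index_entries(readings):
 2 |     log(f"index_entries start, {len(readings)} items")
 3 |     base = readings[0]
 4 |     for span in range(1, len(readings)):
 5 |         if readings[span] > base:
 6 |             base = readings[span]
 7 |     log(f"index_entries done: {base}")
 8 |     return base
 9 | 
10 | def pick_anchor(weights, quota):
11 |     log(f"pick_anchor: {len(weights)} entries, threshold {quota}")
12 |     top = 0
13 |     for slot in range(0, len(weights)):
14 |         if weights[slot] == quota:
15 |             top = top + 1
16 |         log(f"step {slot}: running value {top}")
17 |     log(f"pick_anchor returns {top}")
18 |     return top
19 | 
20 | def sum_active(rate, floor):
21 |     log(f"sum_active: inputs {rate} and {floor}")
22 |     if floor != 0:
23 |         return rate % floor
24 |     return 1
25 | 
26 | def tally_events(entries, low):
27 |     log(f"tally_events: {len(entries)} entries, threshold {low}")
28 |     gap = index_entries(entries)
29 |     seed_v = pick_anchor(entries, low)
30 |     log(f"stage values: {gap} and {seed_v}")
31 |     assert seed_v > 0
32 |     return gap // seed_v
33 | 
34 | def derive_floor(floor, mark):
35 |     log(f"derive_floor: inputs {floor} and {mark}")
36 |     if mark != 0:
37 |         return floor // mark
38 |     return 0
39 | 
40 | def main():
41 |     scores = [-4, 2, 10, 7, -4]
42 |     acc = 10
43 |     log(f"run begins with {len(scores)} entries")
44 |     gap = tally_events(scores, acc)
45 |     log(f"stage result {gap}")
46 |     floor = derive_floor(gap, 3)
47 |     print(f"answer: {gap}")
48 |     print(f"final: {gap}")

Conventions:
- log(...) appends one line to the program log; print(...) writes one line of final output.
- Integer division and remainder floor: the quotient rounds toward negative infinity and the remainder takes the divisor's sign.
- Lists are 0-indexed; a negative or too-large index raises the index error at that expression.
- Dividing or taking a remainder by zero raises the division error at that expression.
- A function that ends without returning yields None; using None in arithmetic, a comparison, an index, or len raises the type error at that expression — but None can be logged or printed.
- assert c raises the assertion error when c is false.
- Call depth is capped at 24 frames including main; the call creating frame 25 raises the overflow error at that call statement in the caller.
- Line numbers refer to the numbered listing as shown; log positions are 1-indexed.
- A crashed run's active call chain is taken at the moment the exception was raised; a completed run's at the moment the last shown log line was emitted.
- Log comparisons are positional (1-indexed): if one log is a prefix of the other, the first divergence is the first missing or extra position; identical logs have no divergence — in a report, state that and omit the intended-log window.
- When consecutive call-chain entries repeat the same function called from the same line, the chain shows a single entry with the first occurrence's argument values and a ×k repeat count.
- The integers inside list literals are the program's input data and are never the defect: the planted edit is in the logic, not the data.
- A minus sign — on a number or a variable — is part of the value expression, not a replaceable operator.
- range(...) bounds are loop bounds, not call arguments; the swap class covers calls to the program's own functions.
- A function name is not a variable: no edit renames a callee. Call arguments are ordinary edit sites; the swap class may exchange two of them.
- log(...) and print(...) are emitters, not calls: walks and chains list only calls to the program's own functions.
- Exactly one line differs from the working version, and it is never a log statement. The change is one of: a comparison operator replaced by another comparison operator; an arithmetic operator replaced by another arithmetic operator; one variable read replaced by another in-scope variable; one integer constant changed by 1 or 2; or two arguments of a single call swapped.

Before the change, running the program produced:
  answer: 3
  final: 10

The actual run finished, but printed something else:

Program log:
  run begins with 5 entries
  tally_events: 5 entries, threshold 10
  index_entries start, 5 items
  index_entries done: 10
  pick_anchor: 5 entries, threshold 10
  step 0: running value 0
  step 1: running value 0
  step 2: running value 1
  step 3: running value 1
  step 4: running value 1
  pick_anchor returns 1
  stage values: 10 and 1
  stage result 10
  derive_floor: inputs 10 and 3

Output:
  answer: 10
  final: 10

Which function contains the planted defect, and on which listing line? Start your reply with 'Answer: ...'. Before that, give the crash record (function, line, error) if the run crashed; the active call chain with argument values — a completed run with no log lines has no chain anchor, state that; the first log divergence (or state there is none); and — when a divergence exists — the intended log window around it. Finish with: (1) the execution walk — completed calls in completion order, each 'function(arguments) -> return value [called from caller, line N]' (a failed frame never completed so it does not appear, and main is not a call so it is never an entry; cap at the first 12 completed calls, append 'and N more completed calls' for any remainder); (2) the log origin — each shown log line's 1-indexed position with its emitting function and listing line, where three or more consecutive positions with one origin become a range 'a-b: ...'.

Answer: the defect is in main at line 47.
Key observation: Every logged value matches the working version; the printed result is what differs.
Call chain: main -> derive_floor(10, 3) (called at line 46).
First divergence: none; the two logs match at every position.
Execution walk:
  index_entries([-4, 2, 10, 7, -4]) -> 10  [called from tally_events, line 28]
  pick_anchor([-4, 2, 10, 7, -4], 10) -> 1  [called from tally_events, line 29]
  tally_events([-4, 2, 10, 7, -4], 10) -> 10  [called from main, line 44]
  derive_floor(10, 3) -> 3  [called from main, line 46]
Log origin:
  1: emitted by main (line 43)
  2: emitted by tally_events (line 27)
  3: emitted by index_entries (line 2)
  4: emitted by index_entries (line 7)
  5: emitted by pick_anchor (line 11)
  6-10: emitted by pick_anchor (line 16)
  11: emitted by pick_anchor (line 17)
  12: emitted by tally_events (line 30)
  13: emitted by main (line 45)
  14: emitted by derive_floor (line 35)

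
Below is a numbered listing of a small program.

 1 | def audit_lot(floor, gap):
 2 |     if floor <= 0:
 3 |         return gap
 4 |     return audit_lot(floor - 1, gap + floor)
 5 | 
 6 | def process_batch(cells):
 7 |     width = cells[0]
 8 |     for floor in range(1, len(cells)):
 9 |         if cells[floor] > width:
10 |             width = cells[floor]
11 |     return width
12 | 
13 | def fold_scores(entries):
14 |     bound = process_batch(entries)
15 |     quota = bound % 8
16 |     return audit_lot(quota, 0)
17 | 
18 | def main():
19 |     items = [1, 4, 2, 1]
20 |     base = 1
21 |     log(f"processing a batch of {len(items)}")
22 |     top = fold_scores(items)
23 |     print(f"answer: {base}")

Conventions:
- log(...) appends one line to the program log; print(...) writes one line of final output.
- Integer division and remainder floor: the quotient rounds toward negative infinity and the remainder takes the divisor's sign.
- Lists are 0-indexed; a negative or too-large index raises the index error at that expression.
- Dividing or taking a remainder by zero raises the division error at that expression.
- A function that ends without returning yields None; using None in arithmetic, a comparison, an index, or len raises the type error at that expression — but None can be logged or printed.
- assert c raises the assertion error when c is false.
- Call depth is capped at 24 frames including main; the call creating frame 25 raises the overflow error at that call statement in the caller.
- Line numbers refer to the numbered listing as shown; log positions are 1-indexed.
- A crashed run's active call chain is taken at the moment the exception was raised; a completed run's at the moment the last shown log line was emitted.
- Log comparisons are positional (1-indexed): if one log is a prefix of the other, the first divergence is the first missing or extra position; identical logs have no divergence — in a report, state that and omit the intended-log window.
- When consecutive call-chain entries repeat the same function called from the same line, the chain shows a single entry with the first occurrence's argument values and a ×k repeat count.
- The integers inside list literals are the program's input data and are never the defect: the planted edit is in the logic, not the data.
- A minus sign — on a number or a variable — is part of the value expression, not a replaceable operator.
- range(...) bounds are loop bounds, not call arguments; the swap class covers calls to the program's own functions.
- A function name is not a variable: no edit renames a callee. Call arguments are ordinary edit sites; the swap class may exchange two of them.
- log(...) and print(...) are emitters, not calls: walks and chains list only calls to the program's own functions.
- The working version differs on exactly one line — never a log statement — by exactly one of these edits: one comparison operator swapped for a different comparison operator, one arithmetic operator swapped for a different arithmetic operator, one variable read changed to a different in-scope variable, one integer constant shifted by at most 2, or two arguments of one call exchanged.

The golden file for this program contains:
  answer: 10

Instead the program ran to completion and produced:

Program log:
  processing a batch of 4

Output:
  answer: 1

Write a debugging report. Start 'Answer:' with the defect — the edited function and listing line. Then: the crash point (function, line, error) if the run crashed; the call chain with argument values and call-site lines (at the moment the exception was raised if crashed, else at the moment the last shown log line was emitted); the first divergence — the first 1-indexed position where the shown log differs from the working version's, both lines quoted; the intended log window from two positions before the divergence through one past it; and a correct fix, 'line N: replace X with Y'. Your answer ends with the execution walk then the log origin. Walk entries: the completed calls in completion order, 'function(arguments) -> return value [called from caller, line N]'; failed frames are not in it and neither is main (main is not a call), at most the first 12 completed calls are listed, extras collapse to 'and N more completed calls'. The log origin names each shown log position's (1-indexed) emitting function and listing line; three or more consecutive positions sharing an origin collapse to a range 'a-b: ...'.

Answer: the defect is in main at line 23.
The tell: The logs agree in full; only the final output differs.
Call chain: main.
First divergence: none — the logs agree in full.
Execution walk:
  process_batch([1, 4, 2, 1]) -> 4  [called from fold_scores, line 14]
  audit_lot(0, 10) -> 10  [called from audit_lot, line 4]
  audit_lot(1, 9) -> 10  [called from audit_lot, line 4]
  audit_lot(2, 7) -> 10  [called from audit_lot, line 4]
  audit_lot(3, 4) -> 10  [called from audit_lot, line 4]
  audit_lot(4, 0) -> 10  [called from fold_scores, line 16]
  fold_scores([1, 4, 2, 1]) -> 10  [called from main, line 22]
Log line origins:
  1: logged in main at line 21
A correct fix: line 23: replace `base` with `top`.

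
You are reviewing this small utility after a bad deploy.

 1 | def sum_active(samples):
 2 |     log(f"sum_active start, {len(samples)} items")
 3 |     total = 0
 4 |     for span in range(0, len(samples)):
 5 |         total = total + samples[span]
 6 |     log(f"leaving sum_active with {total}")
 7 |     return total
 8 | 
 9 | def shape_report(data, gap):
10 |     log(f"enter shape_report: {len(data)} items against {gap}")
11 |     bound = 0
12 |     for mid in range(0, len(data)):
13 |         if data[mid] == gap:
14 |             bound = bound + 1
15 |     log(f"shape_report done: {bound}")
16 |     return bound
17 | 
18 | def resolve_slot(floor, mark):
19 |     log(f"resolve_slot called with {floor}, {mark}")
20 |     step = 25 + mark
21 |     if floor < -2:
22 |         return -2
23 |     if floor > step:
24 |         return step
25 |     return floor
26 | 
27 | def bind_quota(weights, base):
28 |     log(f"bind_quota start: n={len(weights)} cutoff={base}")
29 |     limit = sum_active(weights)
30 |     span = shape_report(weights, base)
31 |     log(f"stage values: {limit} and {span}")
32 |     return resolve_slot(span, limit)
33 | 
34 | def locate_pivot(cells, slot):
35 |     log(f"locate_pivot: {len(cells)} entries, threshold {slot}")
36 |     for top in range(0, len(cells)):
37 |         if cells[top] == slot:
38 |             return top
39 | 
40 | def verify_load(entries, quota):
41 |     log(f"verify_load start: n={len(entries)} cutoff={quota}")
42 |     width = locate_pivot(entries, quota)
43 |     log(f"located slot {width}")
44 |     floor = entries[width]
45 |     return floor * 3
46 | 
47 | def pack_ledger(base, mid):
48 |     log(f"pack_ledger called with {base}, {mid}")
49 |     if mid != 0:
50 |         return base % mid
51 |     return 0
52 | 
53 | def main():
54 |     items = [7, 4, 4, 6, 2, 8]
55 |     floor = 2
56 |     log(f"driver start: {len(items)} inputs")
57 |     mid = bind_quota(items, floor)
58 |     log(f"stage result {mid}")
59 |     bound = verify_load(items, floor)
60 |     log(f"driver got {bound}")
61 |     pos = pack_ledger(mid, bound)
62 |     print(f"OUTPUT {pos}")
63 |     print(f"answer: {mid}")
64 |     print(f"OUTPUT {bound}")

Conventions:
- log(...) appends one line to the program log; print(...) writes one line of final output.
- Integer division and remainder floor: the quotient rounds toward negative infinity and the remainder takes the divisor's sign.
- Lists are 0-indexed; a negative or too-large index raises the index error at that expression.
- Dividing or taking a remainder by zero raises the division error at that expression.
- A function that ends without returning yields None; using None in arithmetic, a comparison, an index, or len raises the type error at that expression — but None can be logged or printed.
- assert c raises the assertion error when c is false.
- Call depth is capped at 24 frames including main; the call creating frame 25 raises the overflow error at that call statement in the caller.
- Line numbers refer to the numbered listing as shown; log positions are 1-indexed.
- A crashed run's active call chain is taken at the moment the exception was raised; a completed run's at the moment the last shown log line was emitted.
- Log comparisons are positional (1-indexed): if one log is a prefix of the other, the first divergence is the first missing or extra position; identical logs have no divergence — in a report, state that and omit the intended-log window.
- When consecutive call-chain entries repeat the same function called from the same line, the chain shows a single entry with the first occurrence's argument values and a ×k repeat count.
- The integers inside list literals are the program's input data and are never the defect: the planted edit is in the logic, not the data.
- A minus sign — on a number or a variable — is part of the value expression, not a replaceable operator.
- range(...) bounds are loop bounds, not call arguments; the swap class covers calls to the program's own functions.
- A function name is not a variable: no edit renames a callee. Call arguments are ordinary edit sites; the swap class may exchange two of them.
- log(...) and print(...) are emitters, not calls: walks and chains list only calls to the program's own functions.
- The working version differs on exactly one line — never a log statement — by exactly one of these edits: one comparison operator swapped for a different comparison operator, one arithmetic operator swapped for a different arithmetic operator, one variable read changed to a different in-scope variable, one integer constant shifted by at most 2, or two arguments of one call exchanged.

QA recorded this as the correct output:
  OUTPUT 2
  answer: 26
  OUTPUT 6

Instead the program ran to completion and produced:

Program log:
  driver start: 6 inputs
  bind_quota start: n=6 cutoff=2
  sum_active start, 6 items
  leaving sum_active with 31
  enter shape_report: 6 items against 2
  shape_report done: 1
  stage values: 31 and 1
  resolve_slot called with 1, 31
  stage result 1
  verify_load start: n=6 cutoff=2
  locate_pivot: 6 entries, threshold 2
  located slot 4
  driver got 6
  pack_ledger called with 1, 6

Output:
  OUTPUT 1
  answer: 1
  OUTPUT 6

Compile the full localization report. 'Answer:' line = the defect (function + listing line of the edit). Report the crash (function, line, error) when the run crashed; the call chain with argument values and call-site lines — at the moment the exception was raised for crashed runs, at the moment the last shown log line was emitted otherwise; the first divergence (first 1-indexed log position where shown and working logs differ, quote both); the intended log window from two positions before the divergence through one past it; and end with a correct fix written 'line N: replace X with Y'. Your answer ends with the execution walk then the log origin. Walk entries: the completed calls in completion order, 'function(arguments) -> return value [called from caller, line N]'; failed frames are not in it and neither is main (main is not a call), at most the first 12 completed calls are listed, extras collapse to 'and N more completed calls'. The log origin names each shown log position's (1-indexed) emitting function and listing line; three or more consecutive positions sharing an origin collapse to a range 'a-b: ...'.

Answer: the defect is in bind_quota at line 32.
Key observation: Everything matches until log position 8, which reads 'resolve_slot called with 1, 31' in place of 'resolve_slot called with 31, 1'.
Call chain: main -> pack_ledger(1, 6) (called at line 61).
First divergence: position 8 — the shown line 'resolve_slot called with 1, 31' should read 'resolve_slot called with 31, 1'.
Intended log window:
  6: shape_report done: 1
  7: stage values: 31 and 1
  8: resolve_slot called with 31, 1
  9: stage result 26
Execution walk:
  sum_active([7, 4, 4, 6, 2, 8]) -> 31  [called from bind_quota, line 29]
  shape_report([7, 4, 4, 6, 2, 8], 2) -> 1  [called from bind_quota, line 30]
  resolve_slot(1, 31) -> 1  [called from bind_quota, line 32]
  bind_quota([7, 4, 4, 6, 2, 8], 2) -> 1  [called from main, line 57]
  locate_pivot([7, 4, 4, 6, 2, 8], 2) -> 4  [called from verify_load, line 42]
  verify_load([7, 4, 4, 6, 2, 8], 2) -> 6  [called from main, line 59]
  pack_ledger(1, 6) -> 1  [called from main, line 61]
Log origin:
  1: logged in main at line 56
  2: logged in bind_quota at line 28
  3: logged in sum_active at line 2
  4: logged in sum_active at line 6
  5: logged in shape_report at line 10
  6: logged in shape_report at line 15
  7: logged in bind_quota at line 31
  8: logged in resolve_slot at line 19
  9: logged in main at line 58
  10: logged in verify_load at line 41
  11: logged in locate_pivot at line 35
  12: logged in verify_load at line 43
  13: logged in main at line 60
  14: logged in pack_ledger at line 48
A correct fix: line 32: replace `resolve_slot(span, limit)` with `resolve_slot(limit, span)`.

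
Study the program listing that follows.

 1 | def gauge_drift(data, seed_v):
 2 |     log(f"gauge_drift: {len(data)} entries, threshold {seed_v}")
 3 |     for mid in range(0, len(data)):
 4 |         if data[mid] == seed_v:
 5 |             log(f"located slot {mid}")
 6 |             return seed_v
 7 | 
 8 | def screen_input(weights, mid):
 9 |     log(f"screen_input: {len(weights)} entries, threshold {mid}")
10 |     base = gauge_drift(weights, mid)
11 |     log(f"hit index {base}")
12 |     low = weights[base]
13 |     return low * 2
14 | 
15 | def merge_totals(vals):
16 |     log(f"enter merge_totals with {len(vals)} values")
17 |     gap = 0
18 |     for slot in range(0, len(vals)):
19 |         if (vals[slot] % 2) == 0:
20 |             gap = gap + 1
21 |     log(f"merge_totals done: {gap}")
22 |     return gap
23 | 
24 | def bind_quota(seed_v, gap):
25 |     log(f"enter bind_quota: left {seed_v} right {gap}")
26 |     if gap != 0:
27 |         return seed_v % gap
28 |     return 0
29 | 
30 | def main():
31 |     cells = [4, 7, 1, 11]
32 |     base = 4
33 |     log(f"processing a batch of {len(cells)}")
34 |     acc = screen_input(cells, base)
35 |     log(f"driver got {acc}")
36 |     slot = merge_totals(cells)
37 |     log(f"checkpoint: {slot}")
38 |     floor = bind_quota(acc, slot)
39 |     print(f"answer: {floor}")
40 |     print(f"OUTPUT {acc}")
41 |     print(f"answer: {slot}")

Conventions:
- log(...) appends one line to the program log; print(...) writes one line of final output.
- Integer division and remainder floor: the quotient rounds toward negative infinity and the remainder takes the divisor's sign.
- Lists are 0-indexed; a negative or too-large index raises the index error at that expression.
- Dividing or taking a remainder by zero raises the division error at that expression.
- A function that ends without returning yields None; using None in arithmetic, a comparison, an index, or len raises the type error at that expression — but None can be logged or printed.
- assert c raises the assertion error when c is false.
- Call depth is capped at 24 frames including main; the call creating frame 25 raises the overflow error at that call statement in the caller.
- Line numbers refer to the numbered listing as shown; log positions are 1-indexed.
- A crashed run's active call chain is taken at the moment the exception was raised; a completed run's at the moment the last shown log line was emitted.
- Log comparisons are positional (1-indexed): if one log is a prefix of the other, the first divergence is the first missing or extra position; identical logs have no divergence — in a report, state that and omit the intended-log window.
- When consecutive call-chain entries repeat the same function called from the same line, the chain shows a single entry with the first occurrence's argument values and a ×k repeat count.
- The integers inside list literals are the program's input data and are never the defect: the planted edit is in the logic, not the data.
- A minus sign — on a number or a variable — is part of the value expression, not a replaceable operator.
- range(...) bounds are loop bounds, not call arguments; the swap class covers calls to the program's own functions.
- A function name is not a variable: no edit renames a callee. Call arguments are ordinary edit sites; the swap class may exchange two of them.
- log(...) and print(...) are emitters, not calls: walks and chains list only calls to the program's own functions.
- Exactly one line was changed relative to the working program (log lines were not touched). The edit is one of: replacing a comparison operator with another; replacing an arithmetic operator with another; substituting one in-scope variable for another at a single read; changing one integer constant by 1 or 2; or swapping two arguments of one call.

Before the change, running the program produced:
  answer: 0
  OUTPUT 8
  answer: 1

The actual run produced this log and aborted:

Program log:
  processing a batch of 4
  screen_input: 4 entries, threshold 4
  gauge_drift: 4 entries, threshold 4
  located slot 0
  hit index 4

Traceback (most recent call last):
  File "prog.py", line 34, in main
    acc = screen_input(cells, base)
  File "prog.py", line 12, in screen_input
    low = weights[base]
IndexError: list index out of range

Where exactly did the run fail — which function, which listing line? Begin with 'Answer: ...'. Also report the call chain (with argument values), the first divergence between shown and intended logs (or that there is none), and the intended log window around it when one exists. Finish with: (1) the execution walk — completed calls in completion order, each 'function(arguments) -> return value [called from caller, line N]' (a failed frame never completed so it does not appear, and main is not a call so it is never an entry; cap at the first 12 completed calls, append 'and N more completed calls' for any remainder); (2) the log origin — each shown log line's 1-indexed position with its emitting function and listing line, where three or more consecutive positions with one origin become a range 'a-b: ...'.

Answer: the error was raised in screen_input, line 12.
Key observation: The log first diverges at position 5: the faulty run prints 'hit index 4' where the working version prints 'hit index 0'.
Call chain: main -> screen_input([4, 7, 1, 11], 4) (called at line 34).
First divergence: position 5; shown 'hit index 4' vs intended 'hit index 0'.
Intended log window:
  3: gauge_drift: 4 entries, threshold 4
  4: located slot 0
  5: hit index 0
  6: driver got 8
Execution walk:
  gauge_drift([4, 7, 1, 11], 4) -> 4  [called from screen_input, line 10]
Origin of each log line:
  1 — main, line 33
  2 — screen_input, line 9
  3 — gauge_drift, line 2
  4 — gauge_drift, line 5
  5 — screen_input, line 11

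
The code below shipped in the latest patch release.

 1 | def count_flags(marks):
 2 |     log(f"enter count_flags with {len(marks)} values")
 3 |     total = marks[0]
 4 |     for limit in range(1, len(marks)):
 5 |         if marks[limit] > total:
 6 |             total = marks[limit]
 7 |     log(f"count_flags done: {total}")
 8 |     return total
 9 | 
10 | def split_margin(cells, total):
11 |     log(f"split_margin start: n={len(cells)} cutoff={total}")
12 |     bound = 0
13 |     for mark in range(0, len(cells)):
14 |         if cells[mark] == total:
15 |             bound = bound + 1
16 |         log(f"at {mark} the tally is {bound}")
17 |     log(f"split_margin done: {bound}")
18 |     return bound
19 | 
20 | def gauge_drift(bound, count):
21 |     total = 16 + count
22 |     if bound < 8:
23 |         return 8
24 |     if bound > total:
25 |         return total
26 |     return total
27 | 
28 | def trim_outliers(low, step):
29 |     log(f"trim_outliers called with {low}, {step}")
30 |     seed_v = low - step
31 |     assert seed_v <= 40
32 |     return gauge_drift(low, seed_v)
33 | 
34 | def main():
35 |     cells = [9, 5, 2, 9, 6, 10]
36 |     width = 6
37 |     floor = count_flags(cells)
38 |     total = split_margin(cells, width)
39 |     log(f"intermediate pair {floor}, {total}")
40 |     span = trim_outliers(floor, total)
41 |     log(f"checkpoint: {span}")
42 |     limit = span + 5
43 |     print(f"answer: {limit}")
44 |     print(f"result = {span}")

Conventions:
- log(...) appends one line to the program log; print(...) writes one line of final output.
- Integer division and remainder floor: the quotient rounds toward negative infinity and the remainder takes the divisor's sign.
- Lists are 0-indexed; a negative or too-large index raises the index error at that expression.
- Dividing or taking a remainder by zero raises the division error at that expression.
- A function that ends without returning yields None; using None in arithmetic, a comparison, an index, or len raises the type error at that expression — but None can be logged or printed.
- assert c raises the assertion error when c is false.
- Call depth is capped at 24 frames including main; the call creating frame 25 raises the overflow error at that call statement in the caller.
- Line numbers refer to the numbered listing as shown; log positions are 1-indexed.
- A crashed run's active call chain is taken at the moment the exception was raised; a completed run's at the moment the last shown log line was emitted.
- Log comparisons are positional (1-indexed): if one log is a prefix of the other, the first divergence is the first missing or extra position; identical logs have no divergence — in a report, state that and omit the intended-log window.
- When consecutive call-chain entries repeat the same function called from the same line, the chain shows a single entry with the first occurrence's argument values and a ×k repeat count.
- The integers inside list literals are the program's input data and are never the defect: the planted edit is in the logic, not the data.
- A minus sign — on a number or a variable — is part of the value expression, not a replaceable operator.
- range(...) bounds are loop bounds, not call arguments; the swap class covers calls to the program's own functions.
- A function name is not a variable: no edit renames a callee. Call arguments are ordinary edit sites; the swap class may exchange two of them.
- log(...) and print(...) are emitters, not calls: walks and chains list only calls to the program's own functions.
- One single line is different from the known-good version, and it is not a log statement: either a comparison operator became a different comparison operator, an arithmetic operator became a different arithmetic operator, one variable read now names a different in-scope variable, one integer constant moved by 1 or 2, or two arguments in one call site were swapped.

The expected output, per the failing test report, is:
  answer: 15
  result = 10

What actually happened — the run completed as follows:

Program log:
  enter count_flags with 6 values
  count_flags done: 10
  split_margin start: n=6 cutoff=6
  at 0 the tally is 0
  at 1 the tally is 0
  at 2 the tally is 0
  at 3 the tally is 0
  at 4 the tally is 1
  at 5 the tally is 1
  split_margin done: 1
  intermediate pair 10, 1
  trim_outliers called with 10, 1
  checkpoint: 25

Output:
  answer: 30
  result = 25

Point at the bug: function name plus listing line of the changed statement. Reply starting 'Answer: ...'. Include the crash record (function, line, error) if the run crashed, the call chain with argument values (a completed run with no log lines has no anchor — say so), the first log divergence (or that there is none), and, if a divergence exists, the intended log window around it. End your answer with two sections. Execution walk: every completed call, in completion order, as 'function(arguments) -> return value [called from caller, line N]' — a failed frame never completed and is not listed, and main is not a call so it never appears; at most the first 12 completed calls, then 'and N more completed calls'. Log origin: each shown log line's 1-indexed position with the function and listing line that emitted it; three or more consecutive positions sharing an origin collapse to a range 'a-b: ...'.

Answer: the defect is in gauge_drift at line 26.
Key observation: Position 13 is the first bad log line: 'checkpoint: 25' should read 'checkpoint: 10'.
Call chain: main.
First divergence: at position 13 the run shows 'checkpoint: 25' where the working version logs 'checkpoint: 10'.
Intended log window:
  11: intermediate pair 10, 1
  12: trim_outliers called with 10, 1
  13: checkpoint: 10
Execution walk:
  count_flags([9, 5, 2, 9, 6, 10]) -> 10  [called from main, line 37]
  split_margin([9, 5, 2, 9, 6, 10], 6) -> 1  [called from main, line 38]
  gauge_drift(10, 9) -> 25  [called from trim_outliers, line 32]
  trim_outliers(10, 1) -> 25  [called from main, line 40]
Origin of each log line:
  1: from count_flags, line 2
  2: from count_flags, line 7
  3: from split_margin, line 11
  4-9: from split_margin, line 16
  10: from split_margin, line 17
  11: from main, line 39
  12: from trim_outliers, line 29
  13: from main, line 41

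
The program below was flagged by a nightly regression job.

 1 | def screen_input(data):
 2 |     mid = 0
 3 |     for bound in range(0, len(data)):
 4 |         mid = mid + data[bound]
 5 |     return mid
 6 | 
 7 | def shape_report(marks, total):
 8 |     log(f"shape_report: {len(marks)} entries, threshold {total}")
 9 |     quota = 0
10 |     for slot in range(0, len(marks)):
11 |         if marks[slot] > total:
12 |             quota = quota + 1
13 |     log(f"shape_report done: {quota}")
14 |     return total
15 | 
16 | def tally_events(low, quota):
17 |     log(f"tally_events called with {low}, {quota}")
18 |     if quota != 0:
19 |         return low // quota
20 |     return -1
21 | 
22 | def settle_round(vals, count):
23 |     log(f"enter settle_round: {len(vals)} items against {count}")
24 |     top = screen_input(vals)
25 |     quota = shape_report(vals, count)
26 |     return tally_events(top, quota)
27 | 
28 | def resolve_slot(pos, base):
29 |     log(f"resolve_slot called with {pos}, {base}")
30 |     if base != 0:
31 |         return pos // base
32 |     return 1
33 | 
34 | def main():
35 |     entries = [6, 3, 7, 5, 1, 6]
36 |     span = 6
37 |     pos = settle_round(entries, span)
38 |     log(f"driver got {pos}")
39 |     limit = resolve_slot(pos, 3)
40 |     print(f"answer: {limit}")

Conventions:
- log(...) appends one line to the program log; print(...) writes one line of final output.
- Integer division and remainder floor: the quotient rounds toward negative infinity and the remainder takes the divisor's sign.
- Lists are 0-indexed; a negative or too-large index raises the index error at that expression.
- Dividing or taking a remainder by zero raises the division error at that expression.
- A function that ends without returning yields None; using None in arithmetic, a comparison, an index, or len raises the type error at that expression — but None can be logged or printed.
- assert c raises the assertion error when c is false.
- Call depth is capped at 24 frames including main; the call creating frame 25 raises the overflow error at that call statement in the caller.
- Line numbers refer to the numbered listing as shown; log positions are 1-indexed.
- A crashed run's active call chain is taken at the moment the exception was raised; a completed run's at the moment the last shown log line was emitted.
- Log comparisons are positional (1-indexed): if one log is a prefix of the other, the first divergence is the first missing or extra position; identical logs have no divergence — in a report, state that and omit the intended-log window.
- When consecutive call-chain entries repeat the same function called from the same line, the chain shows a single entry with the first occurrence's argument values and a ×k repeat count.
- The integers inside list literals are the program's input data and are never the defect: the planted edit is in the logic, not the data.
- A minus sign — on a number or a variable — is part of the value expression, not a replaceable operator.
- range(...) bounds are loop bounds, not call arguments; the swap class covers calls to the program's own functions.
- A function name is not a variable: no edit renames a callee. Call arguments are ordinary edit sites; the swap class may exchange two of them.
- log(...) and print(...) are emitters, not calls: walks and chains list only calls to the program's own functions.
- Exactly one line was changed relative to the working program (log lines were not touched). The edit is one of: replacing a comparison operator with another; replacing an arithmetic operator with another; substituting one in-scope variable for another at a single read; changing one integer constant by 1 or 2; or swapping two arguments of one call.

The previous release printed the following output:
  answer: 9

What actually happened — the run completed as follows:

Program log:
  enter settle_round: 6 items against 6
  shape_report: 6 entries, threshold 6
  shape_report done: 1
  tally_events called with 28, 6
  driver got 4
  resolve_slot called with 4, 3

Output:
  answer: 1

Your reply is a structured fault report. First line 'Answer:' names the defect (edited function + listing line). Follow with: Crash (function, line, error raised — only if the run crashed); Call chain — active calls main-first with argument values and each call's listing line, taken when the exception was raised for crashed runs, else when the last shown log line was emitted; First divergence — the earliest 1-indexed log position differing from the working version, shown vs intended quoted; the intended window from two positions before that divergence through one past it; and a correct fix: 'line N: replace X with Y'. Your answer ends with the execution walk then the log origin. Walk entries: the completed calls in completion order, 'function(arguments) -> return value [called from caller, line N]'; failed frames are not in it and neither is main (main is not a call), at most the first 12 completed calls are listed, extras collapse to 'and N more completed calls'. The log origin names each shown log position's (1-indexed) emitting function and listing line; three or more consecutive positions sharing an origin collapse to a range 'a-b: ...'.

Answer: the defect is in shape_report at line 14.
Key fact: The log first diverges at position 4: the faulty run prints 'tally_events called with 28, 6' where the working version prints 'tally_events called with 28, 1'.
Call chain: main -> resolve_slot(4, 3) (called at line 39).
First divergence: at position 4 the run shows 'tally_events called with 28, 6' where the working version logs 'tally_events called with 28, 1'.
Intended log window:
  2: shape_report: 6 entries, threshold 6
  3: shape_report done: 1
  4: tally_events called with 28, 1
  5: driver got 28
Execution walk:
  screen_input([6, 3, 7, 5, 1, 6]) -> 28  [called from settle_round, line 24]
  shape_report([6, 3, 7, 5, 1, 6], 6) -> 6  [called from settle_round, line 25]
  tally_events(28, 6) -> 4  [called from settle_round, line 26]
  settle_round([6, 3, 7, 5, 1, 6], 6) -> 4  [called from main, line 37]
  resolve_slot(4, 3) -> 1  [called from main, line 39]
Origin of each log line:
  1: logged in settle_round at line 23
  2: logged in shape_report at line 8
  3: logged in shape_report at line 13
  4: logged in tally_events at line 17
  5: logged in main at line 38
  6: logged in resolve_slot at line 29
A correct fix: line 14: replace `total` with `quota`.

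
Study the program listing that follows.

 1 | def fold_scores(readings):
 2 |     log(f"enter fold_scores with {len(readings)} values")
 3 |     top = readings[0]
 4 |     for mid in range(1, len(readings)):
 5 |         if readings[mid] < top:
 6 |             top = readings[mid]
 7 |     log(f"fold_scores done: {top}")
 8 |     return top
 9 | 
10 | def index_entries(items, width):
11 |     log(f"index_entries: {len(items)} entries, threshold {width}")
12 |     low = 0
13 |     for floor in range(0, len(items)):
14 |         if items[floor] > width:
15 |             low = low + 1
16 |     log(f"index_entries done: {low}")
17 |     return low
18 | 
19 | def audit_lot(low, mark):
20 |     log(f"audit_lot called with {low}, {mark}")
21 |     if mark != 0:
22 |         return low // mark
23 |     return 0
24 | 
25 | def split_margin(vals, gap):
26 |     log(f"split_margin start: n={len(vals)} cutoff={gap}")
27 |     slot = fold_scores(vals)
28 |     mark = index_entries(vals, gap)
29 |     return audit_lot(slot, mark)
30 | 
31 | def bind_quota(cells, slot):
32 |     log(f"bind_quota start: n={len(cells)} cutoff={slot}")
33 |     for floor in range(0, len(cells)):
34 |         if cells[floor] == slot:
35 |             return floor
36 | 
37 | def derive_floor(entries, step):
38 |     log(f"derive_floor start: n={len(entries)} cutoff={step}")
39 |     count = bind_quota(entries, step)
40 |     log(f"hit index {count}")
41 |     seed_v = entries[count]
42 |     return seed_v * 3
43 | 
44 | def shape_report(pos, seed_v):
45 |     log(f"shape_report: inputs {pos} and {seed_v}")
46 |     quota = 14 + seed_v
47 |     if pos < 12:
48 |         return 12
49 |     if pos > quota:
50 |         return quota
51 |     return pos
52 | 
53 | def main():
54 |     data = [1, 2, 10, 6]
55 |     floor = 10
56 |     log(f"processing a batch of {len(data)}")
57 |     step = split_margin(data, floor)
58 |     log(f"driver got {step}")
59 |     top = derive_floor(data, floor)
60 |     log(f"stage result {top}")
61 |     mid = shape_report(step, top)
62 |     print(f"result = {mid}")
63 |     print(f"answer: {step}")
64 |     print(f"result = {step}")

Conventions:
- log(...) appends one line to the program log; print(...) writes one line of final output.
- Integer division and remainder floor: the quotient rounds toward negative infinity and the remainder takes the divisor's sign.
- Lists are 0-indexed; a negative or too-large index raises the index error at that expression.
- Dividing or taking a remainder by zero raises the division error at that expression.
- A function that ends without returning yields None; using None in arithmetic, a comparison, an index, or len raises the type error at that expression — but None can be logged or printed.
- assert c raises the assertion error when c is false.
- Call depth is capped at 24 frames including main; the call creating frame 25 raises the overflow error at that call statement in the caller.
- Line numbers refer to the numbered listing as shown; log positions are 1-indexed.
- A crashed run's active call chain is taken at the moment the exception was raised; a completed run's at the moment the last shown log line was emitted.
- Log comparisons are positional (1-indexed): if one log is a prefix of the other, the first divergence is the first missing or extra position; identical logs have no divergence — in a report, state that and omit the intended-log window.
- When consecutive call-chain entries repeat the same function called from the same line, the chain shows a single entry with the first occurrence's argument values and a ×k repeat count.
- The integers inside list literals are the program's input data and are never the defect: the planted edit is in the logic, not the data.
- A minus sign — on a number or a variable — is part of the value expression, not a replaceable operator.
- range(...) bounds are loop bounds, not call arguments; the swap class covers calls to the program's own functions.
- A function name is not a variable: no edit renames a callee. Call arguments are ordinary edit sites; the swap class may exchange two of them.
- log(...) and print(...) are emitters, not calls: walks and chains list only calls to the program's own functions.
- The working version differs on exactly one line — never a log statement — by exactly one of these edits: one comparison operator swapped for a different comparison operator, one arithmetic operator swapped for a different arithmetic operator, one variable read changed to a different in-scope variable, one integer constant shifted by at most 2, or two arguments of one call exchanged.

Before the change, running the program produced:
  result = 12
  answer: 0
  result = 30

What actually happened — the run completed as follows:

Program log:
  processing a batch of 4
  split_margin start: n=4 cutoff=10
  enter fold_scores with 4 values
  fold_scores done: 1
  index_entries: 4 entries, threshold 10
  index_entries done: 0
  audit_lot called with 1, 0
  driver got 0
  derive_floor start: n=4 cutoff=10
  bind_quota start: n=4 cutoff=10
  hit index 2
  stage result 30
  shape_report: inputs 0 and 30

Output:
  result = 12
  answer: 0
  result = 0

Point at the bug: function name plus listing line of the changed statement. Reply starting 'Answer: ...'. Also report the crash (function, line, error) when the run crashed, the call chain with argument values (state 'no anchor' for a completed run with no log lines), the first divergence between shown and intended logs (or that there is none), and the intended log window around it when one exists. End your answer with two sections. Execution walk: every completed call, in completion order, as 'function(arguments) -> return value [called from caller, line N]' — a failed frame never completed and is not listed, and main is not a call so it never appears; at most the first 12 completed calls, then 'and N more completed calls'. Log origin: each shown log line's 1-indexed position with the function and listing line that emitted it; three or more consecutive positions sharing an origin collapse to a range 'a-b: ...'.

Answer: the defect is in main at line 64.
Key observation: Every logged value matches the working version; the printed result is what differs.
Call chain: main -> shape_report(0, 30) (called at line 61).
First divergence: none; the two logs match at every position.
Execution walk:
  fold_scores([1, 2, 10, 6]) -> 1  [called from split_margin, line 27]
  index_entries([1, 2, 10, 6], 10) -> 0  [called from split_margin, line 28]
  audit_lot(1, 0) -> 0  [called from split_margin, line 29]
  split_margin([1, 2, 10, 6], 10) -> 0  [called from main, line 57]
  bind_quota([1, 2, 10, 6], 10) -> 2  [called from derive_floor, line 39]
  derive_floor([1, 2, 10, 6], 10) -> 30  [called from main, line 59]
  shape_report(0, 30) -> 12  [called from main, line 61]
Log origins:
  1: emitted by main (line 56)
  2: emitted by split_margin (line 26)
  3: emitted by fold_scores (line 2)
  4: emitted by fold_scores (line 7)
  5: emitted by index_entries (line 11)
  6: emitted by index_entries (line 16)
  7: emitted by audit_lot (line 20)
  8: emitted by main (line 58)
  9: emitted by derive_floor (line 38)
  10: emitted by bind_quota (line 32)
  11: emitted by derive_floor (line 40)
  12: emitted by main (line 60)
  13: emitted by shape_report (line 45)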